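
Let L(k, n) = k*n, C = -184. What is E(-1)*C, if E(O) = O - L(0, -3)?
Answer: 184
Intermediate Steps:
E(O) = O (E(O) = O - 0*(-3) = O - 1*0 = O + 0 = O)
E(-1)*C = -1*(-184) = 184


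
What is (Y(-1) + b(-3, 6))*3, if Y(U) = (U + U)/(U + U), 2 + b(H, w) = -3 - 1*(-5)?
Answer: 3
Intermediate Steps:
b(H, w) = 0 (b(H, w) = -2 + (-3 - 1*(-5)) = -2 + (-3 + 5) = -2 + 2 = 0)
Y(U) = 1 (Y(U) = (2*U)/((2*U)) = (2*U)*(1/(2*U)) = 1)
(Y(-1) + b(-3, 6))*3 = (1 + 0)*3 = 1*3 = 3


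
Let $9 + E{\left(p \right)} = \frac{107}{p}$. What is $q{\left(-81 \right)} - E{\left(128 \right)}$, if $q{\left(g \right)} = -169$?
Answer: $- \frac{20587}{128} \approx -160.84$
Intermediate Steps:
$E{\left(p \right)} = -9 + \frac{107}{p}$
$q{\left(-81 \right)} - E{\left(128 \right)} = -169 - \left(-9 + \frac{107}{128}\right) = -169 - - \frac{1045}{128} = -169 + \frac{1045}{128} = - \frac{20587}{128}$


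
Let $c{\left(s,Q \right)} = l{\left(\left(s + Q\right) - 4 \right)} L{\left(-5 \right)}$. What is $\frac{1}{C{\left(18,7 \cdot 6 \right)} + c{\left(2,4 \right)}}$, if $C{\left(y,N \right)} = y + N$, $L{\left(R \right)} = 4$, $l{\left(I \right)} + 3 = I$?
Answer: $\frac{1}{56} \approx 0.017857$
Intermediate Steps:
$l{\left(I \right)} = -3 + I$
$c{\left(s,Q \right)} = -28 + 4 Q + 4 s$ ($c{\left(s,Q \right)} = \left(-3 - \left(4 - Q - s\right)\right) 4 = \left(-3 + \left(-4 + Q + s\right)\right) 4 = \left(-7 + Q + s\right) 4 = -28 + 4 Q + 4 s$)
$C{\left(y,N \right)} = N + y$
$\frac{1}{C{\left(18,7 \cdot 6 \right)} + c{\left(2,4 \right)}} = \frac{1}{\left(7 \cdot 6 + 18\right) + \left(-28 + 4 \cdot 4 + 4 \cdot 2\right)} = \frac{1}{\left(42 + 18\right) + \left(-28 + 16 + 8\right)} = \frac{1}{60 - 4} = \frac{1}{56}$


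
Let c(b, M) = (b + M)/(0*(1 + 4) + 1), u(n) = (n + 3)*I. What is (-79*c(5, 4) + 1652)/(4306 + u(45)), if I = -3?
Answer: 941/4162 ≈ 0.22609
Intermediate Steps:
u(n) = -9 - 3*n (u(n) = (n + 3)*(-3) = (3 + n)*(-3) = -9 - 3*n)
c(b, M) = M + b (c(b, M) = (M + b)/(0*5 + 1) = (M + b)/(0 + 1) = (M + b)/1 = (M + b)*1 = M + b)
(-79*c(5, 4) + 1652)/(4306 + u(45)) = (-79*(4 + 5) + 1652)/(4306 + (-9 - 3*45)) = (-79*9 + 1652)/(4306 + (-9 - 135)) = (-711 + 1652)/(4306 - 144) = 941/4162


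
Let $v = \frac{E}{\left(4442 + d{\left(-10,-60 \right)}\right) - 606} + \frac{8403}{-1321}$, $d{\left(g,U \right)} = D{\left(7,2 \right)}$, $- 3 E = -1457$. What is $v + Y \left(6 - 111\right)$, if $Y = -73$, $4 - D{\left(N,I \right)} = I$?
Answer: $\frac{116489776565}{15209994} \approx 7658.8$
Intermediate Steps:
$E = \frac{1457}{3}$ ($E = \left(- \frac{1}{3}\right) \left(-1457\right) = \frac{1457}{3} \approx 485.67$)
$D{\left(N,I \right)} = 4 - I$
$d{\left(g,U \right)} = 2$ ($d{\left(g,U \right)} = 4 - 2 = 2$)
$v = - \frac{94827445}{15209994}$ ($v = \frac{1457}{3 \left(\left(4442 + 2\right) - 606\right)} + \frac{8403}{-1321} = \frac{1457}{3 \left(4444 - 606\right)} + 8403 \left(- \frac{1}{1321}\right) = \frac{1457}{3 \cdot 3838} - \frac{8403}{1321} = \frac{1457}{3} \cdot \frac{1}{3838} - \frac{8403}{1321} = \frac{1457}{11514} - \frac{8403}{1321} = - \frac{94827445}{15209994} \approx -6.2346$)
$v + Y \left(6 - 111\right) = - \frac{94827445}{15209994} - 73 \left(6 - 111\right) = - \frac{94827445}{15209994} - -7665 = - \frac{94827445}{15209994} + 7665 = \frac{116489776565}{15209994}$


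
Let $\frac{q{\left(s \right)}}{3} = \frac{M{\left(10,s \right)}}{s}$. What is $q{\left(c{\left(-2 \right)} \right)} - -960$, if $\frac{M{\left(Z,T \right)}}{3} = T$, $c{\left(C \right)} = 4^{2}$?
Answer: $969$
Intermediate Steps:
$c{\left(C \right)} = 16$
$M{\left(Z,T \right)} = 3 T$
$q{\left(s \right)} = 9$ ($q{\left(s \right)} = 3 \frac{3 s}{s} = 3 \cdot 3 = 9$)
$q{\left(c{\left(-2 \right)} \right)} - -960 = 9 - -960 = 9 + 960 = 969$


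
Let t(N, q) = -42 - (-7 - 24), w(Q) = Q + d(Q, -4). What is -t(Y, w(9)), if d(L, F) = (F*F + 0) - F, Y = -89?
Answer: 11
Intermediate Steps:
d(L, F) = F² - F (d(L, F) = (F² + 0) - F = F² - F)
w(Q) = 20 + Q (w(Q) = Q - 4*(-1 - 4) = Q - 4*(-5) = Q + 20 = 20 + Q)
t(N, q) = -11 (t(N, q) = -42 - 1*(-31) = -42 + 31 = -11)
-t(Y, w(9)) = -1*(-11) = 11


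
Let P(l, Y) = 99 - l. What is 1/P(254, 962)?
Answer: -1/155 ≈ -0.0064516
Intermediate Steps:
1/P(254, 962) = 1/(99 - 1*254) = 1/(99 - 254) = 1/(-155) = -1/155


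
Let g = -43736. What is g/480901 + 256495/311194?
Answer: 109738321211/149653505794 ≈ 0.73328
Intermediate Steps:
g/480901 + 256495/311194 = -43736/480901 + 256495/311194 = 109738321211/149653505794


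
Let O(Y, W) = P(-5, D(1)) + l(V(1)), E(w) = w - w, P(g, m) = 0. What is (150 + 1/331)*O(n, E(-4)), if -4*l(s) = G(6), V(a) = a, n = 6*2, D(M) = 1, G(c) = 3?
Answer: -148953/1324 ≈ -112.50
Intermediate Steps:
n = 12
E(w) = 0
l(s) = -¾ (l(s) = -¼*3 = -¾)
O(Y, W) = -¾ (O(Y, W) = 0 - ¾ = -¾)
(150 + 1/331)*O(n, E(-4)) = (150 + 1/331)*(-¾) = (49651/331)*(-¾) = -148953/1324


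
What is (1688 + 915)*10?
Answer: 26030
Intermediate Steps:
(1688 + 915)*10 = 2603*10 = 26030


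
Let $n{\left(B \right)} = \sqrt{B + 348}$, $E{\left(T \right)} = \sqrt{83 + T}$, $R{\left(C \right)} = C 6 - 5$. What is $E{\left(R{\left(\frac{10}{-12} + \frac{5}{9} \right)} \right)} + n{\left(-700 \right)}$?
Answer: $\frac{\sqrt{687}}{3} + 4 i \sqrt{22} \approx 8.7369 + 18.762 i$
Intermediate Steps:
$R{\left(C \right)} = -5 + 6 C$ ($R{\left(C \right)} = 6 C - 5 = -5 + 6 C$)
$n{\left(B \right)} = \sqrt{348 + B}$
$E{\left(R{\left(\frac{10}{-12} + \frac{5}{9} \right)} \right)} + n{\left(-700 \right)} = \sqrt{83 - \left(5 - 6 \left(\frac{10}{-12} + \frac{5}{9}\right)\right)} + \sqrt{348 - 700} = \sqrt{83 - \left(5 - 6 \left(10 \left(- \frac{1}{12}\right) + 5 \cdot \frac{1}{9}\right)\right)} + \sqrt{-352} = \sqrt{83 - \left(5 - 6 \left(- \frac{5}{6} + \frac{5}{9}\right)\right)} + 4 i \sqrt{22} = \sqrt{83 + \left(-5 + 6 \left(- \frac{5}{18}\right)\right)} + 4 i \sqrt{22} = \sqrt{83 - \frac{20}{3}} + 4 i \sqrt{22} = \sqrt{\frac{229}{3}} + 4 i \sqrt{22} = \frac{\sqrt{687}}{3} + 4 i \sqrt{22}$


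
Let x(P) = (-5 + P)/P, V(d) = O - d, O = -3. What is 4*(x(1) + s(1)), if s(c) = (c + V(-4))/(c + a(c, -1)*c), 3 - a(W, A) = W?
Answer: -40/3 ≈ -13.333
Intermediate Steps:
V(d) = -3 - d
a(W, A) = 3 - W
x(P) = (-5 + P)/P
s(c) = (1 + c)/(c + c*(3 - c)) (s(c) = (c + (-3 - 1*(-4)))/(c + (3 - c)*c) = (c + (-3 + 4))/(c + c*(3 - c)) = (c + 1)/(c + c*(3 - c)) = (1 + c)/(c + c*(3 - c)))
4*(x(1) + s(1)) = 4*((-5 + 1)/1 + (-1 - 1*1)/(1*(-4 + 1))) = 4*(1*(-4) + 1*(-1 - 1)/(-3)) = 4*(-4 + 1*(-⅓)*(-2)) = 4*(-4 + ⅔) = 4*(-10/3) = -40/3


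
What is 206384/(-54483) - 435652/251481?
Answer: -25212427540/4567146441 ≈ -5.5204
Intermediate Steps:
206384/(-54483) - 435652/251481 = 206384*(-1/54483) - 435652*1/251481 = -206384/54483 - 435652/251481 = -25212427540/4567146441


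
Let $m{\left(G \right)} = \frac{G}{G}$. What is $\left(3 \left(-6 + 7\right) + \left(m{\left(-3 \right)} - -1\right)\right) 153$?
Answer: $765$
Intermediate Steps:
$m{\left(G \right)} = 1$
$\left(3 \left(-6 + 7\right) + \left(m{\left(-3 \right)} - -1\right)\right) 153 = \left(3 \left(-6 + 7\right) + \left(1 - -1\right)\right) 153 = \left(3 \cdot 1 + \left(1 + 1\right)\right) 153 = \left(3 + 2\right) 153 = 5 \cdot 153 = 765$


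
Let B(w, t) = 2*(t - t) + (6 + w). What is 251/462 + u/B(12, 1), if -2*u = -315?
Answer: 8587/924 ≈ 9.2933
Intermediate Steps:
B(w, t) = 6 + w (B(w, t) = 2*0 + (6 + w) = 0 + (6 + w) = 6 + w)
u = 315/2 (u = -1/2*(-315) = 315/2 ≈ 157.50)
251/462 + u/B(12, 1) = 251/462 + 315/(2*(6 + 12)) = 251*(1/462) + (315/2)/18 = 251/462 + (315/2)*(1/18) = 251/462 + 35/4 = 8587/924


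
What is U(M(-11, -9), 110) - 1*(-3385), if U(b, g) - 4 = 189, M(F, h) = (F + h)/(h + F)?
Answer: 3578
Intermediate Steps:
M(F, h) = 1 (M(F, h) = (F + h)/(F + h) = 1)
U(b, g) = 193 (U(b, g) = 4 + 189 = 193)
U(M(-11, -9), 110) - 1*(-3385) = 193 - 1*(-3385) = 193 + 3385 = 3578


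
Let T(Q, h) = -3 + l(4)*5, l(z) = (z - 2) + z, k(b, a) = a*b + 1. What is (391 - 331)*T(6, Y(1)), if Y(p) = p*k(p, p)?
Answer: 1620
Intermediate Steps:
k(b, a) = 1 + a*b
l(z) = -2 + 2*z (l(z) = (-2 + z) + z = -2 + 2*z)
Y(p) = p*(1 + p²) (Y(p) = p*(1 + p*p) = p*(1 + p²))
T(Q, h) = 27 (T(Q, h) = -3 + (-2 + 2*4)*5 = -3 + (-2 + 8)*5 = -3 + 6*5 = -3 + 30 = 27)
(391 - 331)*T(6, Y(1)) = (391 - 331)*27 = 60*27 = 1620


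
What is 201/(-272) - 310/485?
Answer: -36361/26384 ≈ -1.3781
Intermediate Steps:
201/(-272) - 310/485 = 201*(-1/272) - 310*1/485 = -201/272 - 62/97 = -36361/26384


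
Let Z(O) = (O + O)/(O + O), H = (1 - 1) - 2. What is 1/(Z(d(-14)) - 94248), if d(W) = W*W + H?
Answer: -1/94247 ≈ -1.0610e-5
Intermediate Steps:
H = -2 (H = 0 - 2 = -2)
d(W) = -2 + W**2 (d(W) = W*W - 2 = W**2 - 2 = -2 + W**2)
Z(O) = 1 (Z(O) = (2*O)/((2*O)) = (2*O)*(1/(2*O)) = 1)
1/(Z(d(-14)) - 94248) = 1/(1 - 94248) = 1/(-94247) = -1/94247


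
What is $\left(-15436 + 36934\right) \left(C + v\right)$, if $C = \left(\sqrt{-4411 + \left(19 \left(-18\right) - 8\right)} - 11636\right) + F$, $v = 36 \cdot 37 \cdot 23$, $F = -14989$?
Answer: $86228478 + 1483362 i \approx 8.6228 \cdot 10^{7} + 1.4834 \cdot 10^{6} i$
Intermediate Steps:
$v = 30636$ ($v = 1332 \cdot 23 = 30636$)
$C = -26625 + 69 i$ ($C = \left(\sqrt{-4411 + \left(19 \left(-18\right) - 8\right)} - 11636\right) - 14989 = \left(\sqrt{-4411 - 350} - 11636\right) - 14989 = \left(\sqrt{-4761} - 11636\right) - 14989 = \left(69 i - 11636\right) - 14989 = \left(-11636 + 69 i\right) - 14989 = -26625 + 69 i \approx -26625.0 + 69.0 i$)
$\left(-15436 + 36934\right) \left(C + v\right) = \left(-15436 + 36934\right) \left(\left(-26625 + 69 i\right) + 30636\right) = 21498 \left(4011 + 69 i\right) = 86228478 + 1483362 i$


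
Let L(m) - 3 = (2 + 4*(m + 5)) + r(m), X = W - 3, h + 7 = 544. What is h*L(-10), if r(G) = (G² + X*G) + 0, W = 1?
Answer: 56385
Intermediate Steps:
h = 537 (h = -7 + 544 = 537)
X = -2 (X = 1 - 3 = -2)
r(G) = G² - 2*G (r(G) = (G² - 2*G) + 0 = G² - 2*G)
L(m) = 25 + 4*m + m*(-2 + m) (L(m) = 3 + ((2 + 4*(m + 5)) + m*(-2 + m)) = 3 + ((2 + 4*(5 + m)) + m*(-2 + m)) = 3 + ((2 + (20 + 4*m)) + m*(-2 + m)) = 3 + ((22 + 4*m) + m*(-2 + m)) = 3 + (22 + 4*m + m*(-2 + m)) = 25 + 4*m + m*(-2 + m))
h*L(-10) = 537*(25 + (-10)² + 2*(-10)) = 537*(25 + 100 - 20) = 537*105 = 56385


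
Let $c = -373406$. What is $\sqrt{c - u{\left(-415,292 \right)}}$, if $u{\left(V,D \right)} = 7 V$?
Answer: $i \sqrt{370501} \approx 608.69 i$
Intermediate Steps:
$\sqrt{c - u{\left(-415,292 \right)}} = \sqrt{-373406 - 7 \left(-415\right)} = \sqrt{-373406 - -2905} = \sqrt{-373406 + 2905} = \sqrt{-370501} = i \sqrt{370501}$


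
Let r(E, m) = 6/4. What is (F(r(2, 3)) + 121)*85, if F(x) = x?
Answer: 20825/2 ≈ 10413.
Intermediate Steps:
r(E, m) = 3/2 (r(E, m) = 6*(1/4) = 3/2)
(F(r(2, 3)) + 121)*85 = (3/2 + 121)*85 = (245/2)*85 = 20825/2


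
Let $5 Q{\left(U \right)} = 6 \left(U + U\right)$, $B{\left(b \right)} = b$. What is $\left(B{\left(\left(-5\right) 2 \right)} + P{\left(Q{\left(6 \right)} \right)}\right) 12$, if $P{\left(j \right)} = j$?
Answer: $\frac{264}{5} \approx 52.8$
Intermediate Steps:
$Q{\left(U \right)} = \frac{12 U}{5}$ ($Q{\left(U \right)} = \frac{6 \left(U + U\right)}{5} = \frac{6 \cdot 2 U}{5} = \frac{12 U}{5}$)
$\left(B{\left(\left(-5\right) 2 \right)} + P{\left(Q{\left(6 \right)} \right)}\right) 12 = \left(\left(-5\right) 2 + \frac{12}{5} \cdot 6\right) 12 = \left(-10 + \frac{72}{5}\right) 12 = \frac{22}{5} \cdot 12 = \frac{264}{5}$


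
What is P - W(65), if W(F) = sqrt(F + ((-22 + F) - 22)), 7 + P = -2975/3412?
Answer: -26859/3412 - sqrt(86) ≈ -17.146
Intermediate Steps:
P = -26859/3412 (P = -7 - 2975/3412 = -26859/3412 ≈ -7.8719)
W(F) = sqrt(-44 + 2*F) (W(F) = sqrt(F + (-44 + F)) = sqrt(-44 + 2*F))
P - W(65) = -26859/3412 - sqrt(-44 + 2*65) = -26859/3412 - sqrt(-44 + 130) = -26859/3412 - sqrt(86)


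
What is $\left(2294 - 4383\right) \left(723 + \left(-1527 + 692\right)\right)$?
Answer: $233968$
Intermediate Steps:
$\left(2294 - 4383\right) \left(723 + \left(-1527 + 692\right)\right) = - 2089 \left(723 - 835\right) = \left(-2089\right) \left(-112\right) = 233968$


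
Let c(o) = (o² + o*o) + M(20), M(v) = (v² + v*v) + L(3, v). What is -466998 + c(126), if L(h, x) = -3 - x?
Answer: -434469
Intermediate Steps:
M(v) = -3 - v + 2*v² (M(v) = (v² + v*v) + (-3 - v) = (v² + v²) + (-3 - v) = 2*v² + (-3 - v) = -3 - v + 2*v²)
c(o) = 777 + 2*o² (c(o) = (o² + o*o) + (-3 - 1*20 + 2*20²) = (o² + o²) + (-3 - 20 + 2*400) = 2*o² + (-3 - 20 + 800) = 2*o² + 777 = 777 + 2*o²)
-466998 + c(126) = -466998 + (777 + 2*126²) = -466998 + (777 + 2*15876) = -466998 + (777 + 31752) = -466998 + 32529 = -434469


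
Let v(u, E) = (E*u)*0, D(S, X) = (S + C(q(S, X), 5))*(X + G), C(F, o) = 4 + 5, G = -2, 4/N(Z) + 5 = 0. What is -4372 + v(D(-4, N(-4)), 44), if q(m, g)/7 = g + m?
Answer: -4372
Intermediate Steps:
N(Z) = -⅘ (N(Z) = 4/(-5 + 0) = 4/(-5) = 4*(-⅕) = -⅘)
q(m, g) = 7*g + 7*m (q(m, g) = 7*(g + m) = 7*g + 7*m)
C(F, o) = 9
D(S, X) = (-2 + X)*(9 + S) (D(S, X) = (S + 9)*(X - 2) = (9 + S)*(-2 + X) = (-2 + X)*(9 + S))
v(u, E) = 0
-4372 + v(D(-4, N(-4)), 44) = -4372 + 0 = -4372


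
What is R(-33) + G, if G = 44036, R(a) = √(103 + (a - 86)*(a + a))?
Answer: 44036 + √7957 ≈ 44125.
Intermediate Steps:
R(a) = √(103 + 2*a*(-86 + a)) (R(a) = √(103 + (-86 + a)*(2*a)) = √(103 + 2*a*(-86 + a)))
R(-33) + G = √(103 - 172*(-33) + 2*(-33)²) + 44036 = √(103 + 5676 + 2*1089) + 44036 = √(103 + 5676 + 2178) + 44036 = √7957 + 44036 = 44036 + √7957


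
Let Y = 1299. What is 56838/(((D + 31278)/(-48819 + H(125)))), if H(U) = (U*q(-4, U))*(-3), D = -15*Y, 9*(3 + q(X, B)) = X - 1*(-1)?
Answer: -901242274/3931 ≈ -2.2927e+5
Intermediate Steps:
q(X, B) = -26/9 + X/9 (q(X, B) = -3 + (X - 1*(-1))/9 = -3 + (X + 1)/9 = -3 + (1 + X)/9 = -3 + (1/9 + X/9) = -26/9 + X/9)
D = -19485 (D = -15*1299 = -19485)
H(U) = 10*U (H(U) = (U*(-26/9 + (1/9)*(-4)))*(-3) = (U*(-26/9 - 4/9))*(-3) = (U*(-10/3))*(-3) = -10*U/3*(-3) = 10*U)
56838/(((D + 31278)/(-48819 + H(125)))) = 56838/(((-19485 + 31278)/(-48819 + 10*125))) = 56838/((11793/(-48819 + 1250))) = 56838/((11793/(-47569))) = 56838/((11793*(-1/47569))) = 56838/(-11793/47569) = 56838*(-47569/11793) = -901242274/3931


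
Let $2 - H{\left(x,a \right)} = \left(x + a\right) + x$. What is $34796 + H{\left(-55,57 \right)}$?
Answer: $34851$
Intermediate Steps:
$H{\left(x,a \right)} = 2 - a - 2 x$ ($H{\left(x,a \right)} = 2 - \left(\left(x + a\right) + x\right) = 2 - \left(\left(a + x\right) + x\right) = 2 - \left(a + 2 x\right) = 2 - a - 2 x$)
$34796 + H{\left(-55,57 \right)} = 34796 - -55 = 34796 + \left(2 - 57 + 110\right) = 34796 + 55 = 34851$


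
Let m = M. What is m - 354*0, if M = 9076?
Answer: 9076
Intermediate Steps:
m = 9076
m - 354*0 = 9076 - 354*0 = 9076 - 1*0 = 9076 + 0 = 9076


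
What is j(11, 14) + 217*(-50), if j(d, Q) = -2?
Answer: -10852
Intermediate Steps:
j(11, 14) + 217*(-50) = -2 + 217*(-50) = -2 - 10850 = -10852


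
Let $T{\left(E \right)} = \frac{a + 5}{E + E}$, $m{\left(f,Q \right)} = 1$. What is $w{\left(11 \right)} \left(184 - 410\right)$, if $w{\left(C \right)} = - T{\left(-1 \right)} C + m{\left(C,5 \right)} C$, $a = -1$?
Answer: $-7458$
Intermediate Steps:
$T{\left(E \right)} = \frac{2}{E}$ ($T{\left(E \right)} = \frac{-1 + 5}{E + E} = \frac{4}{2 E} = 4 \frac{1}{2 E} = \frac{2}{E}$)
$w{\left(C \right)} = 3 C$ ($w{\left(C \right)} = - \frac{2}{-1} C + 1 C = - 2 \left(-1\right) C + C = \left(-1\right) \left(-2\right) C + C = 2 C + C = 3 C$)
$w{\left(11 \right)} \left(184 - 410\right) = 3 \cdot 11 \left(184 - 410\right) = 33 \left(-226\right) = -7458$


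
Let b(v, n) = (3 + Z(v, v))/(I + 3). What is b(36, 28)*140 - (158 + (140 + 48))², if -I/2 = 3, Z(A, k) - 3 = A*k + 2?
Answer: -541708/3 ≈ -1.8057e+5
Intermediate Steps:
Z(A, k) = 5 + A*k (Z(A, k) = 3 + (A*k + 2) = 3 + (2 + A*k) = 5 + A*k)
I = -6 (I = -2*3 = -6)
b(v, n) = -8/3 - v²/3 (b(v, n) = (3 + (5 + v*v))/(-6 + 3) = (3 + (5 + v²))/(-3) = (8 + v²)*(-⅓) = -8/3 - v²/3)
b(36, 28)*140 - (158 + (140 + 48))² = (-8/3 - ⅓*36²)*140 - (158 + (140 + 48))² = (-8/3 - ⅓*1296)*140 - (158 + 188)² = (-8/3 - 432)*140 - 1*346² = -1304/3*140 - 1*119716 = -182560/3 - 119716 = -541708/3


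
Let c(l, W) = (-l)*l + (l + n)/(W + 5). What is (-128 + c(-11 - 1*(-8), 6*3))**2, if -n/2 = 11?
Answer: 10086976/529 ≈ 19068.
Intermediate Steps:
n = -22 (n = -2*11 = -22)
c(l, W) = -l**2 + (-22 + l)/(5 + W) (c(l, W) = (-l)*l + (l - 22)/(W + 5) = -l**2 + (-22 + l)/(5 + W))
(-128 + c(-11 - 1*(-8), 6*3))**2 = (-128 + (-22 + (-11 - 1*(-8)) - 5*(-11 - 1*(-8))**2 - 6*3*(-11 - 1*(-8))**2)/(5 + 6*3))**2 = (-128 + (-22 + (-11 + 8) - 5*(-11 + 8)**2 - 1*18*(-11 + 8)**2)/(5 + 18))**2 = (-128 + (-22 - 3 - 5*(-3)**2 - 1*18*(-3)**2)/23)**2 = (-128 + (-22 - 3 - 5*9 - 1*18*9)/23)**2 = (-128 + (-22 - 3 - 45 - 162)/23)**2 = (-128 + (1/23)*(-232))**2 = (-128 - 232/23)**2 = (-3176/23)**2 = 10086976/529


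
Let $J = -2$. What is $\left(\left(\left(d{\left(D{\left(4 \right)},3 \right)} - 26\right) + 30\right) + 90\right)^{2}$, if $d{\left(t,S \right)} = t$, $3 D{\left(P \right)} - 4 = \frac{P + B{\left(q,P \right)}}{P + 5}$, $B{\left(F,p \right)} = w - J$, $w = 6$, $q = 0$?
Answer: $\frac{743044}{81} \approx 9173.4$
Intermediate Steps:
$B{\left(F,p \right)} = 8$ ($B{\left(F,p \right)} = 6 - -2 = 6 + 2 = 8$)
$D{\left(P \right)} = \frac{4}{3} + \frac{8 + P}{3 \left(5 + P\right)}$ ($D{\left(P \right)} = \frac{4}{3} + \frac{\left(P + 8\right) \frac{1}{P + 5}}{3} = \frac{4}{3} + \frac{\left(8 + P\right) \frac{1}{5 + P}}{3} = \frac{4}{3} + \frac{\frac{1}{5 + P} \left(8 + P\right)}{3} = \frac{4}{3} + \frac{8 + P}{3 \left(5 + P\right)}$)
$\left(\left(\left(d{\left(D{\left(4 \right)},3 \right)} - 26\right) + 30\right) + 90\right)^{2} = \left(\left(\left(\frac{28 + 5 \cdot 4}{3 \left(5 + 4\right)} - 26\right) + 30\right) + 90\right)^{2} = \left(\left(\left(\frac{28 + 20}{3 \cdot 9} - 26\right) + 30\right) + 90\right)^{2} = \left(\left(\left(\frac{1}{3} \cdot \frac{1}{9} \cdot 48 - 26\right) + 30\right) + 90\right)^{2} = \left(\left(\left(\frac{16}{9} - 26\right) + 30\right) + 90\right)^{2} = \left(\left(- \frac{218}{9} + 30\right) + 90\right)^{2} = \left(\frac{52}{9} + 90\right)^{2} = \left(\frac{862}{9}\right)^{2} = \frac{743044}{81}$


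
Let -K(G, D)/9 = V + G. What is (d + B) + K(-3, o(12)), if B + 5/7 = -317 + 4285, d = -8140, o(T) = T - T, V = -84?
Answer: -23728/7 ≈ -3389.7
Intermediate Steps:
o(T) = 0
K(G, D) = 756 - 9*G (K(G, D) = -9*(-84 + G) = 756 - 9*G)
B = 27771/7 (B = -5/7 + (-317 + 4285) = -5/7 + 3968 = 27771/7 ≈ 3967.3)
(d + B) + K(-3, o(12)) = (-8140 + 27771/7) + (756 - 9*(-3)) = -29209/7 + (756 + 27) = -29209/7 + 783 = -23728/7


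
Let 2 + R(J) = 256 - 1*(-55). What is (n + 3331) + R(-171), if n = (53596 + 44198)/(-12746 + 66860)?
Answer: 32845459/9019 ≈ 3641.8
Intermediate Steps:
R(J) = 309 (R(J) = -2 + (256 - 1*(-55)) = -2 + (256 + 55) = -2 + 311 = 309)
n = 16299/9019 (n = 97794/54114 = 97794*(1/54114) = 16299/9019 ≈ 1.8072)
(n + 3331) + R(-171) = (16299/9019 + 3331) + 309 = 30058588/9019 + 309 = 32845459/9019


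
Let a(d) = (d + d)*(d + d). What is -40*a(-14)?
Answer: -31360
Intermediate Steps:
a(d) = 4*d² (a(d) = (2*d)*(2*d) = 4*d²)
-40*a(-14) = -160*(-14)² = -160*196 = -40*784 = -31360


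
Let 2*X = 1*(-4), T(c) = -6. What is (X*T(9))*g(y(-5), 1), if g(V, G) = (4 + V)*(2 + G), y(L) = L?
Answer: -36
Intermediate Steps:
X = -2 (X = (1*(-4))/2 = (½)*(-4) = -2)
g(V, G) = (2 + G)*(4 + V)
(X*T(9))*g(y(-5), 1) = (-2*(-6))*(8 + 2*(-5) + 4*1 + 1*(-5)) = 12*(8 - 10 + 4 - 5) = 12*(-3) = -36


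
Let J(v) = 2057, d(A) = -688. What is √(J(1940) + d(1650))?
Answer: 37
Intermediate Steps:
√(J(1940) + d(1650)) = √(2057 - 688) = √1369 = 37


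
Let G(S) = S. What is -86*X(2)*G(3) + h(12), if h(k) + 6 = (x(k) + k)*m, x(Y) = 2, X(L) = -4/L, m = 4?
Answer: 566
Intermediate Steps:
h(k) = 2 + 4*k (h(k) = -6 + (2 + k)*4 = -6 + (8 + 4*k) = 2 + 4*k)
-86*X(2)*G(3) + h(12) = -86*(-4/2)*3 + (2 + 4*12) = -86*(-4*½)*3 + (2 + 48) = -(-172)*3 + 50 = -86*(-6) + 50 = 516 + 50 = 566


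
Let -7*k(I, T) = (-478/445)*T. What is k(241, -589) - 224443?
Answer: -699421487/3115 ≈ -2.2453e+5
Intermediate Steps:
k(I, T) = 478*T/3115 (k(I, T) = -(-478/445)*T/7 = -(-478*1/445)*T/7 = -(-478)*T/3115 = 478*T/3115)
k(241, -589) - 224443 = (478/3115)*(-589) - 224443 = -281542/3115 - 224443 = -699421487/3115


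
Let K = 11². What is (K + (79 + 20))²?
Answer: 48400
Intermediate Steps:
K = 121
(K + (79 + 20))² = (121 + (79 + 20))² = (121 + 99)² = 220² = 48400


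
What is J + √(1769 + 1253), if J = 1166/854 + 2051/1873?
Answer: 1967736/799771 + √3022 ≈ 57.433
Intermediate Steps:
J = 1967736/799771 (J = 1166*(1/854) + 2051*(1/1873) = 583/427 + 2051/1873 = 1967736/799771 ≈ 2.4604)
J + √(1769 + 1253) = 1967736/799771 + √(1769 + 1253) = 1967736/799771 + √3022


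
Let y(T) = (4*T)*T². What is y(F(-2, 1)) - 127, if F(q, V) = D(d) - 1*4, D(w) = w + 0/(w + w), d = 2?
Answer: -159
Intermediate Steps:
D(w) = w (D(w) = w + 0/(2*w) = w + (1/(2*w))*0 = w + 0 = w)
F(q, V) = -2 (F(q, V) = 2 - 1*4 = 2 - 4 = -2)
y(T) = 4*T³
y(F(-2, 1)) - 127 = 4*(-2)³ - 127 = 4*(-8) - 127 = -32 - 127 = -159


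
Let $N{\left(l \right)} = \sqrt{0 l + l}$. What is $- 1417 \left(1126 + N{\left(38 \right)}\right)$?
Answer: $-1595542 - 1417 \sqrt{38} \approx -1.6043 \cdot 10^{6}$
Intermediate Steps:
$N{\left(l \right)} = \sqrt{l}$ ($N{\left(l \right)} = \sqrt{0 + l} = \sqrt{l}$)
$- 1417 \left(1126 + N{\left(38 \right)}\right) = - 1417 \left(1126 + \sqrt{38}\right) = -1595542 - 1417 \sqrt{38}$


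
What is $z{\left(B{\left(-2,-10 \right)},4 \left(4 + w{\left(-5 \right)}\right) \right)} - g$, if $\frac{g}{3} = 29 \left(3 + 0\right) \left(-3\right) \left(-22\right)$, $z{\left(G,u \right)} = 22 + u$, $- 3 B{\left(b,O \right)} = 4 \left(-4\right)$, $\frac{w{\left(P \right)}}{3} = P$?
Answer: $-17248$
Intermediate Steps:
$w{\left(P \right)} = 3 P$
$B{\left(b,O \right)} = \frac{16}{3}$ ($B{\left(b,O \right)} = - \frac{4 \left(-4\right)}{3} = \left(- \frac{1}{3}\right) \left(-16\right) = \frac{16}{3}$)
$g = 17226$ ($g = 3 \cdot 29 \left(3 + 0\right) \left(-3\right) \left(-22\right) = 3 \cdot 29 \cdot 3 \left(-3\right) \left(-22\right) = 3 \cdot 29 \left(-9\right) \left(-22\right) = 3 \left(\left(-261\right) \left(-22\right)\right) = 3 \cdot 5742 = 17226$)
$z{\left(B{\left(-2,-10 \right)},4 \left(4 + w{\left(-5 \right)}\right) \right)} - g = \left(22 + 4 \left(4 + 3 \left(-5\right)\right)\right) - 17226 = \left(22 + 4 \left(4 - 15\right)\right) - 17226 = \left(22 + 4 \left(-11\right)\right) - 17226 = \left(22 - 44\right) - 17226 = -22 - 17226 = -17248$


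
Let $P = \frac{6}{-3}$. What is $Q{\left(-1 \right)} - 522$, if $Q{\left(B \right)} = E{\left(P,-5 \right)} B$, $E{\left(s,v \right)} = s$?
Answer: $-520$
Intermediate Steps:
$P = -2$ ($P = 6 \left(- \frac{1}{3}\right) = -2$)
$Q{\left(B \right)} = - 2 B$
$Q{\left(-1 \right)} - 522 = \left(-2\right) \left(-1\right) - 522 = 2 - 522 = -520$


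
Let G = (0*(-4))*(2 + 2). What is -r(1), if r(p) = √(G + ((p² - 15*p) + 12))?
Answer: -I*√2 ≈ -1.4142*I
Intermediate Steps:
G = 0 (G = 0*4 = 0)
r(p) = √(12 + p² - 15*p) (r(p) = √(0 + ((p² - 15*p) + 12)) = √(0 + (12 + p² - 15*p)) = √(12 + p² - 15*p))
-r(1) = -√(12 + 1² - 15*1) = -√(12 + 1 - 15) = -√(-2) = -I*√2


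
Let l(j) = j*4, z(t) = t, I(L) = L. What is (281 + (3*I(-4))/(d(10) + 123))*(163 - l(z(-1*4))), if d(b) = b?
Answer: 6687619/133 ≈ 50283.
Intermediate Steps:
l(j) = 4*j
(281 + (3*I(-4))/(d(10) + 123))*(163 - l(z(-1*4))) = (281 + (3*(-4))/(10 + 123))*(163 - 4*(-1*4)) = (281 - 12/133)*(163 - 4*(-4)) = (281 - 12*1/133)*(163 - 1*(-16)) = (281 - 12/133)*(163 + 16) = (37361/133)*179 = 6687619/133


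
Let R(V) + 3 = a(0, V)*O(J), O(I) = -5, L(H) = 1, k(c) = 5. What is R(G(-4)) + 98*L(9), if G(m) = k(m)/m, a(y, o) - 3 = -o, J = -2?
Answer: 295/4 ≈ 73.750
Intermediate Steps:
a(y, o) = 3 - o
G(m) = 5/m
R(V) = -18 + 5*V (R(V) = -3 + (3 - V)*(-5) = -3 + (-15 + 5*V) = -18 + 5*V)
R(G(-4)) + 98*L(9) = (-18 + 5*(5/(-4))) + 98*1 = (-18 + 5*(5*(-¼))) + 98 = (-18 + 5*(-5/4)) + 98 = (-18 - 25/4) + 98 = -97/4 + 98 = 295/4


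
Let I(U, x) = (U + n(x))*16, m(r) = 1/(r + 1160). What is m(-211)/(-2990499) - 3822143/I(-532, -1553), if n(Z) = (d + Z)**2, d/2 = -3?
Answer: -3615726334149659/36779494889434128 ≈ -0.098308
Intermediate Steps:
d = -6 (d = 2*(-3) = -6)
n(Z) = (-6 + Z)**2
m(r) = 1/(1160 + r)
I(U, x) = 16*U + 16*(-6 + x)**2 (I(U, x) = (U + (-6 + x)**2)*16 = 16*U + 16*(-6 + x)**2)
m(-211)/(-2990499) - 3822143/I(-532, -1553) = 1/((1160 - 211)*(-2990499)) - 3822143/(16*(-532) + 16*(-6 - 1553)**2) = -1/2990499/949 - 3822143/(-8512 + 16*(-1559)**2) = (1/949)*(-1/2990499) - 3822143/(-8512 + 16*2430481) = -1/2837983551 - 3822143/(-8512 + 38887696) = -1/2837983551 - 3822143/38879184 = -3615726334149659/36779494889434128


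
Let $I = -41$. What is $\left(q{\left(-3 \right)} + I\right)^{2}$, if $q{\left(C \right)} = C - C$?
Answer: $1681$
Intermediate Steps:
$q{\left(C \right)} = 0$
$\left(q{\left(-3 \right)} + I\right)^{2} = \left(0 - 41\right)^{2} = \left(-41\right)^{2} = 1681$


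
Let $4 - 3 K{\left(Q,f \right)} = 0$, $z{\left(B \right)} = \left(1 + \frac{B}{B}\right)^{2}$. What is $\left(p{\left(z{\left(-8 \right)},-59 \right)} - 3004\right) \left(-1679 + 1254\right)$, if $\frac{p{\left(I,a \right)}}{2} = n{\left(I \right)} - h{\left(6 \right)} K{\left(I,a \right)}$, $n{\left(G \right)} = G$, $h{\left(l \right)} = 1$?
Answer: $\frac{3823300}{3} \approx 1.2744 \cdot 10^{6}$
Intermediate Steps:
$z{\left(B \right)} = 4$ ($z{\left(B \right)} = \left(1 + 1\right)^{2} = 2^{2} = 4$)
$K{\left(Q,f \right)} = \frac{4}{3}$ ($K{\left(Q,f \right)} = \frac{4}{3} - 0 = \frac{4}{3} + 0 = \frac{4}{3}$)
$p{\left(I,a \right)} = - \frac{8}{3} + 2 I$ ($p{\left(I,a \right)} = 2 \left(I - 1 \cdot \frac{4}{3}\right) = 2 \left(I - \frac{4}{3}\right) = 2 \left(- \frac{4}{3} + I\right) = - \frac{8}{3} + 2 I$)
$\left(p{\left(z{\left(-8 \right)},-59 \right)} - 3004\right) \left(-1679 + 1254\right) = \left(\left(- \frac{8}{3} + 2 \cdot 4\right) - 3004\right) \left(-1679 + 1254\right) = \left(\left(- \frac{8}{3} + 8\right) - 3004\right) \left(-425\right) = \left(\frac{16}{3} - 3004\right) \left(-425\right) = \left(- \frac{8996}{3}\right) \left(-425\right) = \frac{3823300}{3}$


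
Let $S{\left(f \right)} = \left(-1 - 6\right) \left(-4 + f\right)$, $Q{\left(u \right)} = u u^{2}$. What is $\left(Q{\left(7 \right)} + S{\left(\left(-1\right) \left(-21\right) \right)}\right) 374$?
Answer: $83776$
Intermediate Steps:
$Q{\left(u \right)} = u^{3}$
$S{\left(f \right)} = 28 - 7 f$ ($S{\left(f \right)} = - 7 \left(-4 + f\right) = 28 - 7 f$)
$\left(Q{\left(7 \right)} + S{\left(\left(-1\right) \left(-21\right) \right)}\right) 374 = \left(7^{3} + \left(28 - 7 \left(\left(-1\right) \left(-21\right)\right)\right)\right) 374 = \left(343 + \left(28 - 147\right)\right) 374 = \left(343 - 119\right) 374 = 224 \cdot 374 = 83776$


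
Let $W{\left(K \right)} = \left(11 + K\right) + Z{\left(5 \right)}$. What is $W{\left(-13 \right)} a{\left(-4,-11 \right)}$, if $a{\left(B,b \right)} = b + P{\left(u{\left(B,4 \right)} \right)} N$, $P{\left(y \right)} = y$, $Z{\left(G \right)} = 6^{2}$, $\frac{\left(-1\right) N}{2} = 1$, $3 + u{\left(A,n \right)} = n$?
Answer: $-442$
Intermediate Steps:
$u{\left(A,n \right)} = -3 + n$
$N = -2$ ($N = \left(-2\right) 1 = -2$)
$Z{\left(G \right)} = 36$
$W{\left(K \right)} = 47 + K$ ($W{\left(K \right)} = \left(11 + K\right) + 36 = 47 + K$)
$a{\left(B,b \right)} = -2 + b$ ($a{\left(B,b \right)} = b + \left(-3 + 4\right) \left(-2\right) = b + 1 \left(-2\right) = b - 2 = -2 + b$)
$W{\left(-13 \right)} a{\left(-4,-11 \right)} = \left(47 - 13\right) \left(-2 - 11\right) = 34 \left(-13\right) = -442$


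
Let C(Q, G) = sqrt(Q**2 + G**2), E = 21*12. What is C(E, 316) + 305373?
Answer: 305373 + 4*sqrt(10210) ≈ 3.0578e+5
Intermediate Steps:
E = 252
C(Q, G) = sqrt(G**2 + Q**2)
C(E, 316) + 305373 = sqrt(316**2 + 252**2) + 305373 = sqrt(99856 + 63504) + 305373 = sqrt(163360) + 305373 = 4*sqrt(10210) + 305373 = 305373 + 4*sqrt(10210)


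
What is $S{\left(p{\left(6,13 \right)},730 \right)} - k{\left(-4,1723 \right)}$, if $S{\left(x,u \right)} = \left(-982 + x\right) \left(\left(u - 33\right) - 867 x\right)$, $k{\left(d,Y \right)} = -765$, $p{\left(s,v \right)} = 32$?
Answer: $25695415$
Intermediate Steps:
$S{\left(x,u \right)} = \left(-982 + x\right) \left(-33 + u - 867 x\right)$ ($S{\left(x,u \right)} = \left(-982 + x\right) \left(\left(-33 + u\right) - 867 x\right) = \left(-982 + x\right) \left(-33 + u - 867 x\right)$)
$S{\left(p{\left(6,13 \right)},730 \right)} - k{\left(-4,1723 \right)} = \left(32406 - 716860 - 867 \cdot 32^{2} + 851361 \cdot 32 + 730 \cdot 32\right) - -765 = \left(32406 - 716860 - 887808 + 27243552 + 23360\right) + 765 = 25694650 + 765 = 25695415$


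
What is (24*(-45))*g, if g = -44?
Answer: 47520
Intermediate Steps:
(24*(-45))*g = (24*(-45))*(-44) = -1080*(-44) = 47520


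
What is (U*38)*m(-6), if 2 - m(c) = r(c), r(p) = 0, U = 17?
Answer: 1292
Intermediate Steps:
m(c) = 2 (m(c) = 2 - 1*0 = 2 + 0 = 2)
(U*38)*m(-6) = (17*38)*2 = 646*2 = 1292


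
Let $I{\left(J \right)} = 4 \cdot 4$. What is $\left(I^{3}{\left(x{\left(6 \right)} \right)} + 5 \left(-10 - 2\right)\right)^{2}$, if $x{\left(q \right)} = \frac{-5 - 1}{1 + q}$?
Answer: $16289296$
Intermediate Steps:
$x{\left(q \right)} = - \frac{6}{1 + q}$
$I{\left(J \right)} = 16$
$\left(I^{3}{\left(x{\left(6 \right)} \right)} + 5 \left(-10 - 2\right)\right)^{2} = \left(16^{3} + 5 \left(-10 - 2\right)\right)^{2} = \left(4096 + 5 \left(-12\right)\right)^{2} = \left(4096 - 60\right)^{2} = 4036^{2} = 16289296$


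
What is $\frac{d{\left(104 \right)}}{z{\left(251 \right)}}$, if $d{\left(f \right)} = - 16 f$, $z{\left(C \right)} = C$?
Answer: $- \frac{1664}{251} \approx -6.6295$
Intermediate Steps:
$\frac{d{\left(104 \right)}}{z{\left(251 \right)}} = \frac{\left(-16\right) 104}{251} = \left(-1664\right) \frac{1}{251} = - \frac{1664}{251}$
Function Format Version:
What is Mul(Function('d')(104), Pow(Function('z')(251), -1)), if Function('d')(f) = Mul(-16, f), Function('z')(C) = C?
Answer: Rational(-1664, 251) ≈ -6.6295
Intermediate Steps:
Mul(Function('d')(104), Pow(Function('z')(251), -1)) = Mul(Mul(-16, 104), Pow(251, -1)) = Mul(-1664, Rational(1, 251)) = Rational(-1664, 251)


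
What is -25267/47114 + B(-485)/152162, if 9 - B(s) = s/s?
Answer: -1922150171/3584480234 ≈ -0.53624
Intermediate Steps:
B(s) = 8 (B(s) = 9 - s/s = 9 - 1*1 = 9 - 1 = 8)
-25267/47114 + B(-485)/152162 = -25267/47114 + 8/152162 = -25267*1/47114 + 8*(1/152162) = -25267/47114 + 4/76081 = -1922150171/3584480234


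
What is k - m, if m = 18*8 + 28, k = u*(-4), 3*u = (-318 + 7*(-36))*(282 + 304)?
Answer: 445188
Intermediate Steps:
u = -111340 (u = ((-318 + 7*(-36))*(282 + 304))/3 = ((-318 - 252)*586)/3 = (-570*586)/3 = (1/3)*(-334020) = -111340)
k = 445360 (k = -111340*(-4) = 445360)
m = 172 (m = 144 + 28 = 172)
k - m = 445360 - 1*172 = 445360 - 172 = 445188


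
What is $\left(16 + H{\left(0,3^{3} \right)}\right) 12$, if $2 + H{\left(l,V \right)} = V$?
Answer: $492$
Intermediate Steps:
$H{\left(l,V \right)} = -2 + V$
$\left(16 + H{\left(0,3^{3} \right)}\right) 12 = \left(16 - \left(2 - 3^{3}\right)\right) 12 = \left(16 + \left(-2 + 27\right)\right) 12 = \left(16 + 25\right) 12 = 41 \cdot 12 = 492$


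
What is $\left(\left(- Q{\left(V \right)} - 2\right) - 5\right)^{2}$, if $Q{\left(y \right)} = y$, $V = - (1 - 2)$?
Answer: $64$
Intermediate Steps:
$V = 1$ ($V = - (1 - 2) = \left(-1\right) \left(-1\right) = 1$)
$\left(\left(- Q{\left(V \right)} - 2\right) - 5\right)^{2} = \left(\left(\left(-1\right) 1 - 2\right) - 5\right)^{2} = \left(\left(-1 - 2\right) - 5\right)^{2} = \left(-3 - 5\right)^{2} = \left(-8\right)^{2} = 64$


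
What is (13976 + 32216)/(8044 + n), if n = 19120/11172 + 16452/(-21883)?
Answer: 705804741012/122925411985 ≈ 5.7417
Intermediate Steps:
n = 58650304/61119219 (n = 19120*(1/11172) + 16452*(-1/21883) = 4780/2793 - 16452/21883 = 58650304/61119219 ≈ 0.95961)
(13976 + 32216)/(8044 + n) = (13976 + 32216)/(8044 + 58650304/61119219) = 46192/(491701647940/61119219) = 46192*(61119219/491701647940) = 705804741012/122925411985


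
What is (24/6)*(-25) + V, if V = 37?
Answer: -63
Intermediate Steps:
(24/6)*(-25) + V = (24/6)*(-25) + 37 = (24*(⅙))*(-25) + 37 = 4*(-25) + 37 = -100 + 37 = -63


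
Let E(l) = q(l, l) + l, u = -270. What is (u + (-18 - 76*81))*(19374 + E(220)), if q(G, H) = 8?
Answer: -126315288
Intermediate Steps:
E(l) = 8 + l
(u + (-18 - 76*81))*(19374 + E(220)) = (-270 + (-18 - 76*81))*(19374 + (8 + 220)) = (-270 + (-18 - 6156))*(19374 + 228) = (-270 - 6174)*19602 = -6444*19602 = -126315288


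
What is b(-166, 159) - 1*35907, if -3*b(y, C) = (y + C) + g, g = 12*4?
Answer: -107762/3 ≈ -35921.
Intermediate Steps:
g = 48
b(y, C) = -16 - C/3 - y/3 (b(y, C) = -((y + C) + 48)/3 = -((C + y) + 48)/3 = -(48 + C + y)/3 = -16 - C/3 - y/3)
b(-166, 159) - 1*35907 = (-16 - 1/3*159 - 1/3*(-166)) - 1*35907 = (-16 - 53 + 166/3) - 35907 = -41/3 - 35907 = -107762/3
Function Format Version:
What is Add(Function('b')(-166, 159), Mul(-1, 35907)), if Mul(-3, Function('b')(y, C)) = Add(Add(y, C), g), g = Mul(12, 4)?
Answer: Rational(-107762, 3) ≈ -35921.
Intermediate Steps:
g = 48
Function('b')(y, C) = Add(-16, Mul(Rational(-1, 3), C), Mul(Rational(-1, 3), y)) (Function('b')(y, C) = Mul(Rational(-1, 3), Add(Add(y, C), 48)) = Mul(Rational(-1, 3), Add(Add(C, y), 48)) = Mul(Rational(-1, 3), Add(48, C, y)) = Add(-16, Mul(Rational(-1, 3), C), Mul(Rational(-1, 3), y)))
Add(Function('b')(-166, 159), Mul(-1, 35907)) = Add(Add(-16, Mul(Rational(-1, 3), 159), Mul(Rational(-1, 3), -166)), Mul(-1, 35907)) = Add(Add(-16, -53, Rational(166, 3)), -35907) = Add(Rational(-41, 3), -35907) = Rational(-107762, 3)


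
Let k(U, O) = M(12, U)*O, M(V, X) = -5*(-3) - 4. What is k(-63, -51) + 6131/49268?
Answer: -27633217/49268 ≈ -560.88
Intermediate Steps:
M(V, X) = 11 (M(V, X) = 15 - 4 = 11)
k(U, O) = 11*O
k(-63, -51) + 6131/49268 = 11*(-51) + 6131/49268 = -561 + 6131*(1/49268) = -561 + 6131/49268 = -27633217/49268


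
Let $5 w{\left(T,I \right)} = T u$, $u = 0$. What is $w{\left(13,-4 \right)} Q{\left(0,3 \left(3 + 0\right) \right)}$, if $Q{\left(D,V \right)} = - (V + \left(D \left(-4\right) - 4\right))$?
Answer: $0$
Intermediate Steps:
$Q{\left(D,V \right)} = 4 - V + 4 D$ ($Q{\left(D,V \right)} = - (V - \left(4 + 4 D\right)) = - (-4 + V - 4 D) = 4 - V + 4 D$)
$w{\left(T,I \right)} = 0$ ($w{\left(T,I \right)} = \frac{T 0}{5} = \frac{1}{5} \cdot 0 = 0$)
$w{\left(13,-4 \right)} Q{\left(0,3 \left(3 + 0\right) \right)} = 0 \left(4 - 3 \left(3 + 0\right) + 4 \cdot 0\right) = 0 \left(4 - 3 \cdot 3 + 0\right) = 0 \left(4 - 9 + 0\right) = 0 \left(-5\right) = 0$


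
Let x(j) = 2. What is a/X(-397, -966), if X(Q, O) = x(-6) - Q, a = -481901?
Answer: -68843/57 ≈ -1207.8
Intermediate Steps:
X(Q, O) = 2 - Q
a/X(-397, -966) = -481901/(2 - 1*(-397)) = -481901/(2 + 397) = -481901/399 = -481901*1/399 = -68843/57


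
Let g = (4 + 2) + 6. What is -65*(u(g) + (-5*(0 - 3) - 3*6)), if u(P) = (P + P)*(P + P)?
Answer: -37245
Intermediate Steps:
g = 12 (g = 6 + 6 = 12)
u(P) = 4*P² (u(P) = (2*P)*(2*P) = 4*P²)
-65*(u(g) + (-5*(0 - 3) - 3*6)) = -65*(4*12² + (-5*(0 - 3) - 3*6)) = -65*(4*144 + (-5*(-3) - 18)) = -65*(576 + (15 - 18)) = -65*(576 - 3) = -65*573 = -37245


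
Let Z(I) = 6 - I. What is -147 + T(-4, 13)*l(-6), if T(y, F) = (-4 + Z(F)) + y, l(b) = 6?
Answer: -237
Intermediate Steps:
T(y, F) = 2 + y - F (T(y, F) = (-4 + (6 - F)) + y = (2 - F) + y = 2 + y - F)
-147 + T(-4, 13)*l(-6) = -147 + (2 - 4 - 1*13)*6 = -147 + (2 - 4 - 13)*6 = -147 - 15*6 = -147 - 90 = -237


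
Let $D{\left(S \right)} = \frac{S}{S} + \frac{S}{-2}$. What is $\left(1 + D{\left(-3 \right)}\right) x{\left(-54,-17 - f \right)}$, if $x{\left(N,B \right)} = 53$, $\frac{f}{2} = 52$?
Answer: $\frac{371}{2} \approx 185.5$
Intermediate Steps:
$f = 104$ ($f = 2 \cdot 52 = 104$)
$D{\left(S \right)} = 1 - \frac{S}{2}$ ($D{\left(S \right)} = 1 + S \left(- \frac{1}{2}\right) = 1 - \frac{S}{2}$)
$\left(1 + D{\left(-3 \right)}\right) x{\left(-54,-17 - f \right)} = \left(1 + \left(1 - - \frac{3}{2}\right)\right) 53 = \left(1 + \left(1 + \frac{3}{2}\right)\right) 53 = \left(1 + \frac{5}{2}\right) 53 = \frac{7}{2} \cdot 53 = \frac{371}{2}$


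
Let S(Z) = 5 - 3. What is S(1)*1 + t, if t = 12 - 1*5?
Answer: 9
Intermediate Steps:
t = 7 (t = 12 - 5 = 7)
S(Z) = 2
S(1)*1 + t = 2*1 + 7 = 2 + 7 = 9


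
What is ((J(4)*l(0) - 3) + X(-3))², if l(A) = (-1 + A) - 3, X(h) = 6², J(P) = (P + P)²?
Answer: 49729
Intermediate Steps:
J(P) = 4*P² (J(P) = (2*P)² = 4*P²)
X(h) = 36
l(A) = -4 + A
((J(4)*l(0) - 3) + X(-3))² = (((4*4²)*(-4 + 0) - 3) + 36)² = (((4*16)*(-4) - 3) + 36)² = ((64*(-4) - 3) + 36)² = ((-256 - 3) + 36)² = (-259 + 36)² = (-223)² = 49729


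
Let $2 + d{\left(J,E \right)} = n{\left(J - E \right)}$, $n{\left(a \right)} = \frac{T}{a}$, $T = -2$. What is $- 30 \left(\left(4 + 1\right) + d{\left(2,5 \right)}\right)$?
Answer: $-110$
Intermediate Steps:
$n{\left(a \right)} = - \frac{2}{a}$
$d{\left(J,E \right)} = -2 - \frac{2}{J - E}$
$- 30 \left(\left(4 + 1\right) + d{\left(2,5 \right)}\right) = - 30 \left(\left(4 + 1\right) - \left(2 - \frac{2}{5 - 2}\right)\right) = - 30 \left(5 - \left(2 - \frac{2}{5 - 2}\right)\right) = - 30 \left(5 - \left(2 - \frac{2}{3}\right)\right) = - 30 \left(5 + \left(-2 + 2 \cdot \frac{1}{3}\right)\right) = - 30 \left(5 + \left(-2 + \frac{2}{3}\right)\right) = - 30 \left(5 - \frac{4}{3}\right) = \left(-30\right) \frac{11}{3} = -110$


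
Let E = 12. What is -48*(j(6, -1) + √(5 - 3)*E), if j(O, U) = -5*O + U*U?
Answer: 1392 - 576*√2 ≈ 577.41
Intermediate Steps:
j(O, U) = U² - 5*O (j(O, U) = -5*O + U² = U² - 5*O)
-48*(j(6, -1) + √(5 - 3)*E) = -48*(((-1)² - 5*6) + √(5 - 3)*12) = -48*((1 - 30) + √2*12) = -48*(-29 + 12*√2) = 1392 - 576*√2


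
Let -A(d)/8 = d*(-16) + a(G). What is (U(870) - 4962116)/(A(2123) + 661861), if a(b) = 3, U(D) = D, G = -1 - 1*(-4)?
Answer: -4961246/933581 ≈ -5.3142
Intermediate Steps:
G = 3 (G = -1 + 4 = 3)
A(d) = -24 + 128*d (A(d) = -8*(d*(-16) + 3) = -8*(-16*d + 3) = -8*(3 - 16*d) = -24 + 128*d)
(U(870) - 4962116)/(A(2123) + 661861) = (870 - 4962116)/((-24 + 128*2123) + 661861) = -4961246/((-24 + 271744) + 661861) = -4961246/(271720 + 661861) = -4961246/933581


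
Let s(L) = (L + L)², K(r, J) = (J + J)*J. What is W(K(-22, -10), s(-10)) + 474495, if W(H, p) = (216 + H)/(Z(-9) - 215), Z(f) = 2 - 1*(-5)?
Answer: 474493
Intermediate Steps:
K(r, J) = 2*J² (K(r, J) = (2*J)*J = 2*J²)
Z(f) = 7 (Z(f) = 2 + 5 = 7)
s(L) = 4*L² (s(L) = (2*L)² = 4*L²)
W(H, p) = -27/26 - H/208 (W(H, p) = (216 + H)/(7 - 215) = (216 + H)/(-208) = (216 + H)*(-1/208) = -27/26 - H/208)
W(K(-22, -10), s(-10)) + 474495 = (-27/26 - (-10)²/104) + 474495 = (-27/26 - 100/104) + 474495 = (-27/26 - 1/208*200) + 474495 = (-27/26 - 25/26) + 474495 = -2 + 474495 = 474493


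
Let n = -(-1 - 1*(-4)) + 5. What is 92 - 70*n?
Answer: -48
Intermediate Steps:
n = 2 (n = -(-1 + 4) + 5 = -1*3 + 5 = -3 + 5 = 2)
92 - 70*n = 92 - 70*2 = 92 - 140 = -48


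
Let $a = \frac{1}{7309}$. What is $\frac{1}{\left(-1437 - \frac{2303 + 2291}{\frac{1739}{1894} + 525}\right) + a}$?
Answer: $- \frac{7280414501}{10525550513972} \approx -0.00069169$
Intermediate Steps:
$a = \frac{1}{7309} \approx 0.00013682$
$\frac{1}{\left(-1437 - \frac{2303 + 2291}{\frac{1739}{1894} + 525}\right) + a} = \frac{1}{\left(-1437 - \frac{2303 + 2291}{\frac{1739}{1894} + 525}\right) + \frac{1}{7309}} = \frac{1}{\left(-1437 - \frac{4594}{1739 \cdot \frac{1}{1894} + 525}\right) + \frac{1}{7309}} = \frac{1}{\left(-1437 - \frac{4594}{\frac{1739}{1894} + 525}\right) + \frac{1}{7309}} = \frac{1}{\left(-1437 - \frac{4594}{\frac{996089}{1894}}\right) + \frac{1}{7309}} = \frac{1}{\left(-1437 - 4594 \cdot \frac{1894}{996089}\right) + \frac{1}{7309}} = \frac{1}{\left(-1437 - \frac{8701036}{996089}\right) + \frac{1}{7309}} = \frac{1}{- \frac{1440080929}{996089} + \frac{1}{7309}} = \frac{1}{- \frac{10525550513972}{7280414501}} = - \frac{7280414501}{10525550513972}$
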